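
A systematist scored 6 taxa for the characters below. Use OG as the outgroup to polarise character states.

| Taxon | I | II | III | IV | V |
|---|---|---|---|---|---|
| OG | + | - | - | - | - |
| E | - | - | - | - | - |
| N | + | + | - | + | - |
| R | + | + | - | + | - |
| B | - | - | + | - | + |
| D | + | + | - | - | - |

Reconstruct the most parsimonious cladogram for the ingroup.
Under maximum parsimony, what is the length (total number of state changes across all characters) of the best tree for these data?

Character polarity is set by the outgroup: the derived state is whichever differs from the outgroup's state, so for I the derived state is '-', and for the remaining characters it is '+'.
Only B and E show the derived state '-' for I, supporting them as a clade.
II: derived state '+' in D, N, and R only — synapomorphy for {D, N, R}.
III: derived state '+' in B only — an autapomorphy, so it tells us nothing about relationships among taxa.
Only N and R show the derived state '+' for IV, supporting them as a clade.
V (derived state '+') is unique to B (autapomorphy; uninformative for grouping).
Most parsimonious ingroup topology: ((E,B),((N,R),D)).
Changes per character on this tree: I: 1; II: 1; III: 1; IV: 1; V: 1.
Total = 5.

5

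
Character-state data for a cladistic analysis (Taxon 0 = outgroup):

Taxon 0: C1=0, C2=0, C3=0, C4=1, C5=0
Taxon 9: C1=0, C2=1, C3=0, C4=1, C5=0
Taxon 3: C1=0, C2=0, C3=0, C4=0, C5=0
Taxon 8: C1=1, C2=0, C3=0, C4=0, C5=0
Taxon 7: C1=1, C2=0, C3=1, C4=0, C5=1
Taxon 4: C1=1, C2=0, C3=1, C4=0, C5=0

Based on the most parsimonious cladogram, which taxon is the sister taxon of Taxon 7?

Taxon 4

Character polarity is set by the outgroup: the derived state is whichever differs from the outgroup's state, so for C4 the derived state is '0', and for the remaining characters it is '1'.
C1: derived state '1' in Taxon 4, Taxon 7, and Taxon 8 only — synapomorphy for {Taxon 4, Taxon 7, Taxon 8}.
C2 (derived state '1') is unique to Taxon 9 (autapomorphy; uninformative for grouping).
C3: derived state '1' in Taxon 4 and Taxon 7 only — synapomorphy for {Taxon 4, Taxon 7}.
C4: derived state '0' in Taxon 3, Taxon 4, Taxon 7, and Taxon 8 only — synapomorphy for {Taxon 3, Taxon 4, Taxon 7, Taxon 8}.
C5 (derived state '1') is unique to Taxon 7 (autapomorphy; uninformative for grouping).
Most parsimonious ingroup topology: (Taxon 9,(Taxon 3,(Taxon 8,(Taxon 7,Taxon 4)))).
Taxon 7 and Taxon 4 form a cherry on this tree, so they are sister taxa.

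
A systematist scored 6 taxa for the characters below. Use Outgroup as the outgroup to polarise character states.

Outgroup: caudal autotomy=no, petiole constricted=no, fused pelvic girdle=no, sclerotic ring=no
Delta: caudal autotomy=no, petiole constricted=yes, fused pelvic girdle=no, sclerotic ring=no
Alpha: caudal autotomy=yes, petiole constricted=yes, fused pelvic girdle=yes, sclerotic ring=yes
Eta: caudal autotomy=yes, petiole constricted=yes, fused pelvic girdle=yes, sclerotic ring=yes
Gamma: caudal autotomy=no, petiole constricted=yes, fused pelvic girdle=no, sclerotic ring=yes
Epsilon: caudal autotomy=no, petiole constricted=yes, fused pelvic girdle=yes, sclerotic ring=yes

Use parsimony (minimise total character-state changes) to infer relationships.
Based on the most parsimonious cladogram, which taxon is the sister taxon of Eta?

The outgroup has state 'no' for every character, so 'yes' is the derived state throughout.
caudal autotomy (derived state 'yes') is shared by Alpha and Eta — a synapomorphy uniting that clade.
petiole constricted (derived state 'yes') is shared by all ingroup taxa — unites the whole ingroup.
fused pelvic girdle: derived state 'yes' in Alpha, Epsilon, and Eta only — synapomorphy for {Alpha, Epsilon, Eta}.
Only Alpha, Epsilon, Eta, and Gamma show the derived state 'yes' for sclerotic ring, supporting them as a clade.
Most parsimonious ingroup topology: (Delta,(((Alpha,Eta),Epsilon),Gamma)).
Eta and Alpha form a cherry on this tree, so they are sister taxa.

Alpha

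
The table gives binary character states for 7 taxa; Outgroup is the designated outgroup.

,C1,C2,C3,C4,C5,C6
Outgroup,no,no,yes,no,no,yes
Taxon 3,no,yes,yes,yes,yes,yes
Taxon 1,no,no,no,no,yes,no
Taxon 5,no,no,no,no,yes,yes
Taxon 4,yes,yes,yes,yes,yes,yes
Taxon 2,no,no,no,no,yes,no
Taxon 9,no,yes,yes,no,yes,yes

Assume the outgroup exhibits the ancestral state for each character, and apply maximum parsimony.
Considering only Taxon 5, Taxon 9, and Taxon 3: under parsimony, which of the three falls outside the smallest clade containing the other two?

Character polarity is set by the outgroup: the derived state is whichever differs from the outgroup's state, so for C3, C6 the derived state is 'no', and for the remaining characters it is 'yes'.
C1: derived state 'yes' in Taxon 4 only — an autapomorphy, so it tells us nothing about relationships among taxa.
C2 (derived state 'yes') is shared by Taxon 3, Taxon 4, and Taxon 9 — a synapomorphy uniting that clade.
C3: derived state 'no' in Taxon 1, Taxon 2, and Taxon 5 only — synapomorphy for {Taxon 1, Taxon 2, Taxon 5}.
C4 (derived state 'yes') is shared by Taxon 3 and Taxon 4 — a synapomorphy uniting that clade.
C5 (derived state 'yes') is shared by all ingroup taxa — unites the whole ingroup.
Only Taxon 1 and Taxon 2 show the derived state 'no' for C6, supporting them as a clade.
Most parsimonious ingroup topology: (((Taxon 3,Taxon 4),Taxon 9),((Taxon 1,Taxon 2),Taxon 5)).
Taxon 3 and Taxon 9 share a more recent common ancestor with each other than either does with Taxon 5, so Taxon 5 is the least closely related of the three.

Taxon 5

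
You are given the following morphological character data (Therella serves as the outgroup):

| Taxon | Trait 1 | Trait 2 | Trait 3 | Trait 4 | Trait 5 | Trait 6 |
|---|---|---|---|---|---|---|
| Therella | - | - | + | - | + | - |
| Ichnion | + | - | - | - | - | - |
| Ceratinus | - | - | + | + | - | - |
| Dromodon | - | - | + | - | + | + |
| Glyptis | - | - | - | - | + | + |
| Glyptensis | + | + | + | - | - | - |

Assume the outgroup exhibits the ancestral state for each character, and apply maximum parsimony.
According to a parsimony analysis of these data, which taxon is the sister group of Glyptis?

Character polarity is set by the outgroup: the derived state is whichever differs from the outgroup's state, so for Trait 3, Trait 5 the derived state is '-', and for the remaining characters it is '+'.
Only Glyptensis and Ichnion show the derived state '+' for Trait 1, supporting them as a clade.
Trait 2 (derived state '+') is unique to Glyptensis (autapomorphy; uninformative for grouping).
Trait 3 groups Glyptis and Ichnion, which is incompatible with the clades supported by the remaining characters; treating it as convergent (homoplasy) costs fewer steps than any alternative tree.
Trait 4: derived state '+' in Ceratinus only — an autapomorphy, so it tells us nothing about relationships among taxa.
Trait 5 (derived state '-') is shared by Ceratinus, Glyptensis, and Ichnion — a synapomorphy uniting that clade.
Trait 6: derived state '+' in Dromodon and Glyptis only — synapomorphy for {Dromodon, Glyptis}.
Most parsimonious ingroup topology: (((Ichnion,Glyptensis),Ceratinus),(Dromodon,Glyptis)).
Glyptis and Dromodon form a cherry on this tree, so they are sister taxa.

Dromodon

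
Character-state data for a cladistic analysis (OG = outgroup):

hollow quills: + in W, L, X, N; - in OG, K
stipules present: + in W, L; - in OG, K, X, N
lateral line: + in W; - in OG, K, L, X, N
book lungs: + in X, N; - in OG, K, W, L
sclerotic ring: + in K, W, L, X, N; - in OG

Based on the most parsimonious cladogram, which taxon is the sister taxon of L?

The outgroup has state '-' for every character, so '+' is the derived state throughout.
hollow quills: derived state '+' in L, N, W, and X only — synapomorphy for {L, N, W, X}.
stipules present (derived state '+') is shared by L and W — a synapomorphy uniting that clade.
lateral line: derived state '+' in W only — an autapomorphy, so it tells us nothing about relationships among taxa.
book lungs (derived state '+') is shared by N and X — a synapomorphy uniting that clade.
sclerotic ring (derived state '+') is shared by all ingroup taxa — unites the whole ingroup.
Most parsimonious ingroup topology: (K,((W,L),(X,N))).
L and W form a cherry on this tree, so they are sister taxa.

W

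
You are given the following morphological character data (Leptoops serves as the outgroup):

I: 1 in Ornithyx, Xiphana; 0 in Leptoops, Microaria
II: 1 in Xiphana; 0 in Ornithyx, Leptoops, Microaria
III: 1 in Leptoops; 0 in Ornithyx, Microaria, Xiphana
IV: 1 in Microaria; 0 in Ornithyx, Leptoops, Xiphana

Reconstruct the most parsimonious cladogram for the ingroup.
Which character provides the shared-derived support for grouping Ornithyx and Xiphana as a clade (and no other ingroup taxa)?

I

Character polarity is set by the outgroup: the derived state is whichever differs from the outgroup's state, so for III the derived state is '0', and for the remaining characters it is '1'.
Only Ornithyx and Xiphana show the derived state '1' for I, supporting them as a clade.
II (derived state '1') is unique to Xiphana (autapomorphy; uninformative for grouping).
All ingroup taxa share the derived state '0' for III; it defines the ingroup but does not resolve relationships within it.
IV: derived state '1' in Microaria only — an autapomorphy, so it tells us nothing about relationships among taxa.
Most parsimonious ingroup topology: (Microaria,(Xiphana,Ornithyx)).
The clade {Ornithyx, Xiphana} is supported by I: its derived state '1' occurs in exactly those taxa and in no other taxon (including the outgroup).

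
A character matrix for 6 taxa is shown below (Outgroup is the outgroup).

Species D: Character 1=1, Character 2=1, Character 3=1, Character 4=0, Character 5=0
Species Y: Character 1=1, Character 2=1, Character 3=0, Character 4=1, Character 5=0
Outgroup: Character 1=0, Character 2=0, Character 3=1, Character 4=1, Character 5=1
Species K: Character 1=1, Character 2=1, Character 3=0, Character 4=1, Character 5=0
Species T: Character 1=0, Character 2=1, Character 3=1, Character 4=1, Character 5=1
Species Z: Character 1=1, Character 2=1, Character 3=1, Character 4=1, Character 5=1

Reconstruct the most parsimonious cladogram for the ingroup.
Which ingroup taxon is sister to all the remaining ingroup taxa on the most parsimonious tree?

Character polarity is set by the outgroup: the derived state is whichever differs from the outgroup's state, so for Character 3, Character 4, Character 5 the derived state is '0', and for the remaining characters it is '1'.
Only Species D, Species K, Species Y, and Species Z show the derived state '1' for Character 1, supporting them as a clade.
Character 2 (derived state '1') is shared by all ingroup taxa — unites the whole ingroup.
Character 3 (derived state '0') is shared by Species K and Species Y — a synapomorphy uniting that clade.
Character 4 (derived state '0') is unique to Species D (autapomorphy; uninformative for grouping).
Character 5 (derived state '0') is shared by Species D, Species K, and Species Y — a synapomorphy uniting that clade.
Most parsimonious ingroup topology: (Species T,(((Species K,Species Y),Species D),Species Z)).
Species T is sister to the clade containing all other ingroup taxa, so it is the earliest-diverging (most basal) ingroup lineage.

Species T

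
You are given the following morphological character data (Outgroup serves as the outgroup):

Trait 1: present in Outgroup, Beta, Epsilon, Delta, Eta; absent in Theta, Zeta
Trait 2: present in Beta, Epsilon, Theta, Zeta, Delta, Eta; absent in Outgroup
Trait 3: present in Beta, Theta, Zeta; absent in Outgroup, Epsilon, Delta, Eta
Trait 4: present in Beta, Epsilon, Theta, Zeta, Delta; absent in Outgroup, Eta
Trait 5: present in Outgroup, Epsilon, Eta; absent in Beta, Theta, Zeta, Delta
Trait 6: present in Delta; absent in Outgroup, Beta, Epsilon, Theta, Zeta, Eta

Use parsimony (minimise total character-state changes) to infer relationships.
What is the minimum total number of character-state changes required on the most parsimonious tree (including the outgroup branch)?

6

Character polarity is set by the outgroup: the derived state is whichever differs from the outgroup's state, so for Trait 1, Trait 5 the derived state is 'absent', and for the remaining characters it is 'present'.
Trait 1: derived state 'absent' in Theta and Zeta only — synapomorphy for {Theta, Zeta}.
Trait 2 (derived state 'present') is shared by all ingroup taxa — unites the whole ingroup.
Trait 3: derived state 'present' in Beta, Theta, and Zeta only — synapomorphy for {Beta, Theta, Zeta}.
Only Beta, Delta, Epsilon, Theta, and Zeta show the derived state 'present' for Trait 4, supporting them as a clade.
Only Beta, Delta, Theta, and Zeta show the derived state 'absent' for Trait 5, supporting them as a clade.
Trait 6 (derived state 'present') is unique to Delta (autapomorphy; uninformative for grouping).
Most parsimonious ingroup topology: ((((Beta,(Theta,Zeta)),Delta),Epsilon),Eta).
Changes per character on this tree: Trait 1: 1; Trait 2: 1; Trait 3: 1; Trait 4: 1; Trait 5: 1; Trait 6: 1.
Total = 6.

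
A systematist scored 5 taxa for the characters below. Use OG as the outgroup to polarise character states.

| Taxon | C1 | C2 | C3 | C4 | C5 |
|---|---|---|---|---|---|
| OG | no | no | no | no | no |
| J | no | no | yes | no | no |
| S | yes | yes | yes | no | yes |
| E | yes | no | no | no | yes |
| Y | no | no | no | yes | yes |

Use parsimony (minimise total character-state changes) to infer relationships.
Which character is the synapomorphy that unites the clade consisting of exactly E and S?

The outgroup has state 'no' for every character, so 'yes' is the derived state throughout.
C1: derived state 'yes' in E and S only — synapomorphy for {E, S}.
C2 (derived state 'yes') is unique to S (autapomorphy; uninformative for grouping).
C3 (state 'yes') occurs in J and S but conflicts with the nesting implied by the other characters — most parsimoniously interpreted as homoplasy.
C4 (derived state 'yes') is unique to Y (autapomorphy; uninformative for grouping).
C5 (derived state 'yes') is shared by E, S, and Y — a synapomorphy uniting that clade.
Most parsimonious ingroup topology: (((S,E),Y),J).
The clade {E, S} is supported by C1: its derived state 'yes' occurs in exactly those taxa and in no other taxon (including the outgroup).

C1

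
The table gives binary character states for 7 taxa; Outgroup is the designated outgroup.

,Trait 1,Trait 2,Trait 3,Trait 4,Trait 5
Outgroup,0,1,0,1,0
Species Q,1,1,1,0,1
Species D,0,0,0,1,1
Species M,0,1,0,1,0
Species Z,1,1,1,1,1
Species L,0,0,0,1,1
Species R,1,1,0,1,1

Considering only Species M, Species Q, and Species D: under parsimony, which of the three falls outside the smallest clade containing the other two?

Species M

Character polarity is set by the outgroup: the derived state is whichever differs from the outgroup's state, so for Trait 2, Trait 4 the derived state is '0', and for the remaining characters it is '1'.
Trait 1 (derived state '1') is shared by Species Q, Species R, and Species Z — a synapomorphy uniting that clade.
Only Species D and Species L show the derived state '0' for Trait 2, supporting them as a clade.
Only Species Q and Species Z show the derived state '1' for Trait 3, supporting them as a clade.
Trait 4 (derived state '0') is unique to Species Q (autapomorphy; uninformative for grouping).
Only Species D, Species L, Species Q, Species R, and Species Z show the derived state '1' for Trait 5, supporting them as a clade.
Most parsimonious ingroup topology: ((((Species Q,Species Z),Species R),(Species D,Species L)),Species M).
Species D and Species Q share a more recent common ancestor with each other than either does with Species M, so Species M is the least closely related of the three.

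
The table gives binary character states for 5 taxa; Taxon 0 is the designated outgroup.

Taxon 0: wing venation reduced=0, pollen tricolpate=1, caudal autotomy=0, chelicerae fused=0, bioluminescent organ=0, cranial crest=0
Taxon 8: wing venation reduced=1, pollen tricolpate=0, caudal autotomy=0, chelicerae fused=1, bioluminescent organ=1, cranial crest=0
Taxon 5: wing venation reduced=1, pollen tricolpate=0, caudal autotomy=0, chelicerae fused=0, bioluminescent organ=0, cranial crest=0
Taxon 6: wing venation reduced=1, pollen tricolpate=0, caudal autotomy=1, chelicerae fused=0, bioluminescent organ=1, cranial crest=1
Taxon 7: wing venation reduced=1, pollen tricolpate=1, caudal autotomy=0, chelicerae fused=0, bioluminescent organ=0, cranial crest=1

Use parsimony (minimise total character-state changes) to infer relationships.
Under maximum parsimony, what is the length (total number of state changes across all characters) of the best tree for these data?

Character polarity is set by the outgroup: the derived state is whichever differs from the outgroup's state, so for pollen tricolpate the derived state is '0', and for the remaining characters it is '1'.
All ingroup taxa share the derived state '1' for wing venation reduced; it defines the ingroup but does not resolve relationships within it.
pollen tricolpate (derived state '0') is shared by Taxon 5, Taxon 6, and Taxon 8 — a synapomorphy uniting that clade.
caudal autotomy (derived state '1') is unique to Taxon 6 (autapomorphy; uninformative for grouping).
chelicerae fused: derived state '1' in Taxon 8 only — an autapomorphy, so it tells us nothing about relationships among taxa.
bioluminescent organ: derived state '1' in Taxon 6 and Taxon 8 only — synapomorphy for {Taxon 6, Taxon 8}.
cranial crest groups Taxon 6 and Taxon 7, which is incompatible with the clades supported by the remaining characters; treating it as convergent (homoplasy) costs fewer steps than any alternative tree.
Most parsimonious ingroup topology: (((Taxon 8,Taxon 6),Taxon 5),Taxon 7).
Changes per character on this tree: wing venation reduced: 1; pollen tricolpate: 1; caudal autotomy: 1; chelicerae fused: 1; bioluminescent organ: 1; cranial crest: 2.
Total = 7.

7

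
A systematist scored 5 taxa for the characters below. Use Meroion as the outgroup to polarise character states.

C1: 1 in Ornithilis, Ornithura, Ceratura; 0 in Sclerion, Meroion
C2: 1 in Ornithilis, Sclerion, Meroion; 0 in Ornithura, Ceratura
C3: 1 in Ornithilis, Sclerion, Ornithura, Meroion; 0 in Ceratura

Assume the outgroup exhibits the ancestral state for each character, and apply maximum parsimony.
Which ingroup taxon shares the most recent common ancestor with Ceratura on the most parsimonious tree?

Ornithura

Character polarity is set by the outgroup: the derived state is whichever differs from the outgroup's state, so for C2, C3 the derived state is '0', and for the remaining characters it is '1'.
Only Ceratura, Ornithilis, and Ornithura show the derived state '1' for C1, supporting them as a clade.
C2 (derived state '0') is shared by Ceratura and Ornithura — a synapomorphy uniting that clade.
C3: derived state '0' in Ceratura only — an autapomorphy, so it tells us nothing about relationships among taxa.
Most parsimonious ingroup topology: (Sclerion,(Ornithilis,(Ornithura,Ceratura))).
Ceratura and Ornithura form a cherry on this tree, so they are sister taxa.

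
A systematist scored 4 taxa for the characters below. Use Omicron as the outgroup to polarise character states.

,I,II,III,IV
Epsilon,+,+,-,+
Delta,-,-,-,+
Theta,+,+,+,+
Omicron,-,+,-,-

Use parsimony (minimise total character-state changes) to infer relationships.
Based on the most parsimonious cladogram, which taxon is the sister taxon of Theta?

Character polarity is set by the outgroup: the derived state is whichever differs from the outgroup's state, so for II the derived state is '-', and for the remaining characters it is '+'.
I (derived state '+') is shared by Epsilon and Theta — a synapomorphy uniting that clade.
II: derived state '-' in Delta only — an autapomorphy, so it tells us nothing about relationships among taxa.
III (derived state '+') is unique to Theta (autapomorphy; uninformative for grouping).
All ingroup taxa share the derived state '+' for IV; it defines the ingroup but does not resolve relationships within it.
Most parsimonious ingroup topology: ((Theta,Epsilon),Delta).
Theta and Epsilon form a cherry on this tree, so they are sister taxa.

Epsilon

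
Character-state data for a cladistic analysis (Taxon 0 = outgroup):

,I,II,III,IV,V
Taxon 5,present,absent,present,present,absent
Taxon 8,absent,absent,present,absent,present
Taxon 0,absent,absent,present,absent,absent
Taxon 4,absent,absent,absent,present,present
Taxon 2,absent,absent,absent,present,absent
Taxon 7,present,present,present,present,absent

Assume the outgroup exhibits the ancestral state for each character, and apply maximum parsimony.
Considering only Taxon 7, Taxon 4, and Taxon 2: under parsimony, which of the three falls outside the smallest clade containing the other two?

Taxon 7

Character polarity is set by the outgroup: the derived state is whichever differs from the outgroup's state, so for III the derived state is 'absent', and for the remaining characters it is 'present'.
I: derived state 'present' in Taxon 5 and Taxon 7 only — synapomorphy for {Taxon 5, Taxon 7}.
II (derived state 'present') is unique to Taxon 7 (autapomorphy; uninformative for grouping).
Only Taxon 2 and Taxon 4 show the derived state 'absent' for III, supporting them as a clade.
Only Taxon 2, Taxon 4, Taxon 5, and Taxon 7 show the derived state 'present' for IV, supporting them as a clade.
V groups Taxon 4 and Taxon 8, which is incompatible with the clades supported by the remaining characters; treating it as convergent (homoplasy) costs fewer steps than any alternative tree.
Most parsimonious ingroup topology: (Taxon 8,((Taxon 4,Taxon 2),(Taxon 7,Taxon 5))).
Taxon 4 and Taxon 2 share a more recent common ancestor with each other than either does with Taxon 7, so Taxon 7 is the least closely related of the three.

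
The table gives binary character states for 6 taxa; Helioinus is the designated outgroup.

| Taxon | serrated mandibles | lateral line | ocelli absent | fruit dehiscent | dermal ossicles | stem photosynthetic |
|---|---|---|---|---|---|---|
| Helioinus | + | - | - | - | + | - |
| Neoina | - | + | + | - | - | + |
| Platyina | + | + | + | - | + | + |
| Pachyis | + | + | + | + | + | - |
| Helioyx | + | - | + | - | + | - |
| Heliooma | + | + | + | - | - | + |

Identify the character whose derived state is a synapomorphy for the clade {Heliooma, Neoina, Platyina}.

Character polarity is set by the outgroup: the derived state is whichever differs from the outgroup's state, so for serrated mandibles, dermal ossicles the derived state is '-', and for the remaining characters it is '+'.
serrated mandibles (derived state '-') is unique to Neoina (autapomorphy; uninformative for grouping).
Only Heliooma, Neoina, Pachyis, and Platyina show the derived state '+' for lateral line, supporting them as a clade.
All ingroup taxa share the derived state '+' for ocelli absent; it defines the ingroup but does not resolve relationships within it.
fruit dehiscent: derived state '+' in Pachyis only — an autapomorphy, so it tells us nothing about relationships among taxa.
dermal ossicles (derived state '-') is shared by Heliooma and Neoina — a synapomorphy uniting that clade.
stem photosynthetic (derived state '+') is shared by Heliooma, Neoina, and Platyina — a synapomorphy uniting that clade.
Most parsimonious ingroup topology: ((((Neoina,Heliooma),Platyina),Pachyis),Helioyx).
The clade {Heliooma, Neoina, Platyina} is supported by stem photosynthetic: its derived state '+' occurs in exactly those taxa and in no other taxon (including the outgroup).

stem photosynthetic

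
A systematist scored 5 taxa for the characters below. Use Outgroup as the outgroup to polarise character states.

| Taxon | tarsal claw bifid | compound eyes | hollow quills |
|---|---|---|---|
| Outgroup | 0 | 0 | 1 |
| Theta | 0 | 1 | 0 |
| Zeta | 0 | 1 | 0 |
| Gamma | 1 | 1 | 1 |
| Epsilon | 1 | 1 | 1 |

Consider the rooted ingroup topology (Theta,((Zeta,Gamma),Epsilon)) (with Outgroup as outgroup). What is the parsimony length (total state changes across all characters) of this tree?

Map each character onto (Theta,((Zeta,Gamma),Epsilon)) (rooted by Outgroup) and count the minimum state changes it requires (Fitch parsimony):
tarsal claw bifid: 2; compound eyes: 1; hollow quills: 2.
Total tree length = 5.

5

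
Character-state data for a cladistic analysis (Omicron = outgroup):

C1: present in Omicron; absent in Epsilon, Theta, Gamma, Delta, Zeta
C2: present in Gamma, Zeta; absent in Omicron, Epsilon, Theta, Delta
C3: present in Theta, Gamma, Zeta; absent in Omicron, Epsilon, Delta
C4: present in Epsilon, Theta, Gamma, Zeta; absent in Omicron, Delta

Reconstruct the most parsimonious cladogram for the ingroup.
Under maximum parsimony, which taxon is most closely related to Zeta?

Gamma

Character polarity is set by the outgroup: the derived state is whichever differs from the outgroup's state, so for C1 the derived state is 'absent', and for the remaining characters it is 'present'.
All ingroup taxa share the derived state 'absent' for C1; it defines the ingroup but does not resolve relationships within it.
C2: derived state 'present' in Gamma and Zeta only — synapomorphy for {Gamma, Zeta}.
C3: derived state 'present' in Gamma, Theta, and Zeta only — synapomorphy for {Gamma, Theta, Zeta}.
C4: derived state 'present' in Epsilon, Gamma, Theta, and Zeta only — synapomorphy for {Epsilon, Gamma, Theta, Zeta}.
Most parsimonious ingroup topology: ((Epsilon,(Theta,(Gamma,Zeta))),Delta).
Zeta and Gamma form a cherry on this tree, so they are sister taxa.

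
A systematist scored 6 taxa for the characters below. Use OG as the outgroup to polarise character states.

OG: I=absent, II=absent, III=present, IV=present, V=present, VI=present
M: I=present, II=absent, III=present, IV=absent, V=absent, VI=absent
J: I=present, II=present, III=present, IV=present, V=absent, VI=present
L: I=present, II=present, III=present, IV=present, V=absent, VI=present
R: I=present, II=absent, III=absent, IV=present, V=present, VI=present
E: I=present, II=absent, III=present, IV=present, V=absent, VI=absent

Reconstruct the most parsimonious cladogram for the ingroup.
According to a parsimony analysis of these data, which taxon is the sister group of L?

J

Character polarity is set by the outgroup: the derived state is whichever differs from the outgroup's state, so for III, IV, V, VI the derived state is 'absent', and for the remaining characters it is 'present'.
All ingroup taxa share the derived state 'present' for I; it defines the ingroup but does not resolve relationships within it.
II (derived state 'present') is shared by J and L — a synapomorphy uniting that clade.
III (derived state 'absent') is unique to R (autapomorphy; uninformative for grouping).
IV: derived state 'absent' in M only — an autapomorphy, so it tells us nothing about relationships among taxa.
Only E, J, L, and M show the derived state 'absent' for V, supporting them as a clade.
Only E and M show the derived state 'absent' for VI, supporting them as a clade.
Most parsimonious ingroup topology: (((M,E),(J,L)),R).
L and J form a cherry on this tree, so they are sister taxa.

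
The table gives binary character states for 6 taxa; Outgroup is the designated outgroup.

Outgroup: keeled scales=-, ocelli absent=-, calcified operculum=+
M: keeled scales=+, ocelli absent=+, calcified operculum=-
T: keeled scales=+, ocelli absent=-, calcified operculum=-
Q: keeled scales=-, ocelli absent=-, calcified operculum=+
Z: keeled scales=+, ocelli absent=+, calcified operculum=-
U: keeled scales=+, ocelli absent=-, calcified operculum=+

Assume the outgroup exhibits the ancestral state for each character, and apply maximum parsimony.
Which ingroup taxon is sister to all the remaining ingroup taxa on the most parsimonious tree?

Character polarity is set by the outgroup: the derived state is whichever differs from the outgroup's state, so for calcified operculum the derived state is '-', and for the remaining characters it is '+'.
Only M, T, U, and Z show the derived state '+' for keeled scales, supporting them as a clade.
Only M and Z show the derived state '+' for ocelli absent, supporting them as a clade.
Only M, T, and Z show the derived state '-' for calcified operculum, supporting them as a clade.
Most parsimonious ingroup topology: ((((M,Z),T),U),Q).
Q is sister to the clade containing all other ingroup taxa, so it is the earliest-diverging (most basal) ingroup lineage.

Q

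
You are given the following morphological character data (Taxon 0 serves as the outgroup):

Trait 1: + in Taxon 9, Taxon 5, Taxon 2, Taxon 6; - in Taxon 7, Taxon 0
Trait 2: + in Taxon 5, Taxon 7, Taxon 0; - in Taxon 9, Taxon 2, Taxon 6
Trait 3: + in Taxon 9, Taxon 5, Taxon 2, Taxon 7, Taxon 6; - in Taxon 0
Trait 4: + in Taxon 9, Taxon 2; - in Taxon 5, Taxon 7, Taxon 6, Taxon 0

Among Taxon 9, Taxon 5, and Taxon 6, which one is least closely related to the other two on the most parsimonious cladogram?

Character polarity is set by the outgroup: the derived state is whichever differs from the outgroup's state, so for Trait 2 the derived state is '-', and for the remaining characters it is '+'.
Trait 1: derived state '+' in Taxon 2, Taxon 5, Taxon 6, and Taxon 9 only — synapomorphy for {Taxon 2, Taxon 5, Taxon 6, Taxon 9}.
Only Taxon 2, Taxon 6, and Taxon 9 show the derived state '-' for Trait 2, supporting them as a clade.
Trait 3 (derived state '+') is shared by all ingroup taxa — unites the whole ingroup.
Trait 4: derived state '+' in Taxon 2 and Taxon 9 only — synapomorphy for {Taxon 2, Taxon 9}.
Most parsimonious ingroup topology: ((((Taxon 9,Taxon 2),Taxon 6),Taxon 5),Taxon 7).
Taxon 6 and Taxon 9 share a more recent common ancestor with each other than either does with Taxon 5, so Taxon 5 is the least closely related of the three.

Taxon 5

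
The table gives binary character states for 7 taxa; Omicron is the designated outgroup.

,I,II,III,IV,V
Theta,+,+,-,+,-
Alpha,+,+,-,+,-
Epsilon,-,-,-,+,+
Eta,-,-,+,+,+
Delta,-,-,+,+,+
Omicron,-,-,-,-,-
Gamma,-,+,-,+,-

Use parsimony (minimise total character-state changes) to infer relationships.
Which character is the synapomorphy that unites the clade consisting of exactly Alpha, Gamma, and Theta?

The outgroup has state '-' for every character, so '+' is the derived state throughout.
Only Alpha and Theta show the derived state '+' for I, supporting them as a clade.
Only Alpha, Gamma, and Theta show the derived state '+' for II, supporting them as a clade.
III (derived state '+') is shared by Delta and Eta — a synapomorphy uniting that clade.
IV (derived state '+') is shared by all ingroup taxa — unites the whole ingroup.
V: derived state '+' in Delta, Epsilon, and Eta only — synapomorphy for {Delta, Epsilon, Eta}.
Most parsimonious ingroup topology: ((Epsilon,(Eta,Delta)),((Theta,Alpha),Gamma)).
The clade {Alpha, Gamma, Theta} is supported by II: its derived state '+' occurs in exactly those taxa and in no other taxon (including the outgroup).

II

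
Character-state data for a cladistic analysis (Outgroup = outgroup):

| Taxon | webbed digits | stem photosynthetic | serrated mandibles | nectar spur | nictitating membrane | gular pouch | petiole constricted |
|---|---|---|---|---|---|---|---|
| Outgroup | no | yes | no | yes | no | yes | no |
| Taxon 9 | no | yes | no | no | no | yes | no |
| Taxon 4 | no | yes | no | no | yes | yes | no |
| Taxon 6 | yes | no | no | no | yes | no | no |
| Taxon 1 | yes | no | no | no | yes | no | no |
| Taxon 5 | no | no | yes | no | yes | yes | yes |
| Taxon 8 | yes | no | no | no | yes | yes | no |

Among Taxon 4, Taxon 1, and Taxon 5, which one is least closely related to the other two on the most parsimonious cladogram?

Character polarity is set by the outgroup: the derived state is whichever differs from the outgroup's state, so for stem photosynthetic, nectar spur, gular pouch the derived state is 'no', and for the remaining characters it is 'yes'.
webbed digits: derived state 'yes' in Taxon 1, Taxon 6, and Taxon 8 only — synapomorphy for {Taxon 1, Taxon 6, Taxon 8}.
stem photosynthetic: derived state 'no' in Taxon 1, Taxon 5, Taxon 6, and Taxon 8 only — synapomorphy for {Taxon 1, Taxon 5, Taxon 6, Taxon 8}.
serrated mandibles: derived state 'yes' in Taxon 5 only — an autapomorphy, so it tells us nothing about relationships among taxa.
All ingroup taxa share the derived state 'no' for nectar spur; it defines the ingroup but does not resolve relationships within it.
nictitating membrane: derived state 'yes' in Taxon 1, Taxon 4, Taxon 5, Taxon 6, and Taxon 8 only — synapomorphy for {Taxon 1, Taxon 4, Taxon 5, Taxon 6, Taxon 8}.
gular pouch (derived state 'no') is shared by Taxon 1 and Taxon 6 — a synapomorphy uniting that clade.
petiole constricted (derived state 'yes') is unique to Taxon 5 (autapomorphy; uninformative for grouping).
Most parsimonious ingroup topology: (Taxon 9,(Taxon 4,(((Taxon 6,Taxon 1),Taxon 8),Taxon 5))).
Taxon 1 and Taxon 5 share a more recent common ancestor with each other than either does with Taxon 4, so Taxon 4 is the least closely related of the three.

Taxon 4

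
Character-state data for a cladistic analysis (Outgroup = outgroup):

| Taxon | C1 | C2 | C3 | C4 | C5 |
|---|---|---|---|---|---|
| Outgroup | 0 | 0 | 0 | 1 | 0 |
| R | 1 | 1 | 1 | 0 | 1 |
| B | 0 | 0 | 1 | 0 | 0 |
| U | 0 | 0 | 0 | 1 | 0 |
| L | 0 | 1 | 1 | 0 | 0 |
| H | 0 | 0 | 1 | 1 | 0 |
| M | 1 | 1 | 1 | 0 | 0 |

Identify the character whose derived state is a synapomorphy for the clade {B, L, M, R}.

Character polarity is set by the outgroup: the derived state is whichever differs from the outgroup's state, so for C4 the derived state is '0', and for the remaining characters it is '1'.
C1 (derived state '1') is shared by M and R — a synapomorphy uniting that clade.
Only L, M, and R show the derived state '1' for C2, supporting them as a clade.
C3 (derived state '1') is shared by B, H, L, M, and R — a synapomorphy uniting that clade.
C4 (derived state '0') is shared by B, L, M, and R — a synapomorphy uniting that clade.
C5 (derived state '1') is unique to R (autapomorphy; uninformative for grouping).
Most parsimonious ingroup topology: (((((R,M),L),B),H),U).
The clade {B, L, M, R} is supported by C4: its derived state '0' occurs in exactly those taxa and in no other taxon (including the outgroup).

C4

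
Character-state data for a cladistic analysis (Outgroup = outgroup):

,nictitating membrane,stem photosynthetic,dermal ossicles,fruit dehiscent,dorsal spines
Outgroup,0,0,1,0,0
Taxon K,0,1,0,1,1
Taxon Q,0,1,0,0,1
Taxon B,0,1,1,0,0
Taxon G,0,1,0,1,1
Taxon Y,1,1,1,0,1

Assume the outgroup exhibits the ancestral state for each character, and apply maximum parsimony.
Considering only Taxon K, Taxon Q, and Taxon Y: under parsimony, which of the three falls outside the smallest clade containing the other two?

Character polarity is set by the outgroup: the derived state is whichever differs from the outgroup's state, so for dermal ossicles the derived state is '0', and for the remaining characters it is '1'.
nictitating membrane (derived state '1') is unique to Taxon Y (autapomorphy; uninformative for grouping).
stem photosynthetic (derived state '1') is shared by all ingroup taxa — unites the whole ingroup.
Only Taxon G, Taxon K, and Taxon Q show the derived state '0' for dermal ossicles, supporting them as a clade.
fruit dehiscent (derived state '1') is shared by Taxon G and Taxon K — a synapomorphy uniting that clade.
dorsal spines: derived state '1' in Taxon G, Taxon K, Taxon Q, and Taxon Y only — synapomorphy for {Taxon G, Taxon K, Taxon Q, Taxon Y}.
Most parsimonious ingroup topology: ((((Taxon K,Taxon G),Taxon Q),Taxon Y),Taxon B).
Taxon K and Taxon Q share a more recent common ancestor with each other than either does with Taxon Y, so Taxon Y is the least closely related of the three.

Taxon Y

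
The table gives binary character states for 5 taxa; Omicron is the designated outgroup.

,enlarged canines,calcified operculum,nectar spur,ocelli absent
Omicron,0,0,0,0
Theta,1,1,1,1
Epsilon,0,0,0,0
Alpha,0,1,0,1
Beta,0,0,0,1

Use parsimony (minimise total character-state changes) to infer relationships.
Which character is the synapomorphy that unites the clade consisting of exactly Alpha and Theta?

calcified operculum

The outgroup has state '0' for every character, so '1' is the derived state throughout.
enlarged canines (derived state '1') is unique to Theta (autapomorphy; uninformative for grouping).
calcified operculum (derived state '1') is shared by Alpha and Theta — a synapomorphy uniting that clade.
nectar spur (derived state '1') is unique to Theta (autapomorphy; uninformative for grouping).
Only Alpha, Beta, and Theta show the derived state '1' for ocelli absent, supporting them as a clade.
Most parsimonious ingroup topology: (((Theta,Alpha),Beta),Epsilon).
The clade {Alpha, Theta} is supported by calcified operculum: its derived state '1' occurs in exactly those taxa and in no other taxon (including the outgroup).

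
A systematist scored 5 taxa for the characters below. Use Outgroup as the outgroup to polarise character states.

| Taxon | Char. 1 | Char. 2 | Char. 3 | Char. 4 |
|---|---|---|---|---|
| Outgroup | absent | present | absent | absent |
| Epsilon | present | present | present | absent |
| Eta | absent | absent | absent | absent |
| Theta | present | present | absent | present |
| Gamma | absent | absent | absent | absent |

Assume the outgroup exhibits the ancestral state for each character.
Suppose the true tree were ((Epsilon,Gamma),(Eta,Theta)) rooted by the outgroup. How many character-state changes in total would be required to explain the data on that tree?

6

Map each character onto ((Epsilon,Gamma),(Eta,Theta)) (rooted by Outgroup) and count the minimum state changes it requires (Fitch parsimony):
Char. 1: 2; Char. 2: 2; Char. 3: 1; Char. 4: 1.
Total tree length = 6.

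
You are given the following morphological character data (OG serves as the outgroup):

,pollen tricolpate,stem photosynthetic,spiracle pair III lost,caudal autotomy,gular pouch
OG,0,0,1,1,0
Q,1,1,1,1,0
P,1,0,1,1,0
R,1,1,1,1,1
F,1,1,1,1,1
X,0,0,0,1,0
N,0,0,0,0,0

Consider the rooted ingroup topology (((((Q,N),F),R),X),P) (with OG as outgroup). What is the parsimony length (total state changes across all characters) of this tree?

10

Map each character onto (((((Q,N),F),R),X),P) (rooted by OG) and count the minimum state changes it requires (Fitch parsimony):
pollen tricolpate: 3; stem photosynthetic: 2; spiracle pair III lost: 2; caudal autotomy: 1; gular pouch: 2.
Total tree length = 10.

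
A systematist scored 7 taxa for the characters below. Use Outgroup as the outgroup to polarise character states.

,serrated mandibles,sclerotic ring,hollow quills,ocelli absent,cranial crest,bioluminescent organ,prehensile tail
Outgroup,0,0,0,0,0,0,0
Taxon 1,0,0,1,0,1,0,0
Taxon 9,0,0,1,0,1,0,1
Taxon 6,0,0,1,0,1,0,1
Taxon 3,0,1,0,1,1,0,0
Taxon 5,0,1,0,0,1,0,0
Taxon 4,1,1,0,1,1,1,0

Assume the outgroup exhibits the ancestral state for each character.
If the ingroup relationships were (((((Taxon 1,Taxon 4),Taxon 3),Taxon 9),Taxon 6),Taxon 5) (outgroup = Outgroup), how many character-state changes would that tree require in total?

Map each character onto (((((Taxon 1,Taxon 4),Taxon 3),Taxon 9),Taxon 6),Taxon 5) (rooted by Outgroup) and count the minimum state changes it requires (Fitch parsimony):
serrated mandibles: 1; sclerotic ring: 3; hollow quills: 3; ocelli absent: 2; cranial crest: 1; bioluminescent organ: 1; prehensile tail: 2.
Total tree length = 13.

13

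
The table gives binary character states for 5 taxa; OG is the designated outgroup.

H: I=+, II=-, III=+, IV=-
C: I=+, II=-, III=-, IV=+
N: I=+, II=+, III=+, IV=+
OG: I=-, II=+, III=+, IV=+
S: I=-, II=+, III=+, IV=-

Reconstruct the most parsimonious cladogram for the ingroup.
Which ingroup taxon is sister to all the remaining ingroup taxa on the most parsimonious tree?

Character polarity is set by the outgroup: the derived state is whichever differs from the outgroup's state, so for II, III, IV the derived state is '-', and for the remaining characters it is '+'.
Only C, H, and N show the derived state '+' for I, supporting them as a clade.
II (derived state '-') is shared by C and H — a synapomorphy uniting that clade.
III: derived state '-' in C only — an autapomorphy, so it tells us nothing about relationships among taxa.
IV groups H and S, which is incompatible with the clades supported by the remaining characters; treating it as convergent (homoplasy) costs fewer steps than any alternative tree.
Most parsimonious ingroup topology: ((N,(C,H)),S).
S is sister to the clade containing all other ingroup taxa, so it is the earliest-diverging (most basal) ingroup lineage.

S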